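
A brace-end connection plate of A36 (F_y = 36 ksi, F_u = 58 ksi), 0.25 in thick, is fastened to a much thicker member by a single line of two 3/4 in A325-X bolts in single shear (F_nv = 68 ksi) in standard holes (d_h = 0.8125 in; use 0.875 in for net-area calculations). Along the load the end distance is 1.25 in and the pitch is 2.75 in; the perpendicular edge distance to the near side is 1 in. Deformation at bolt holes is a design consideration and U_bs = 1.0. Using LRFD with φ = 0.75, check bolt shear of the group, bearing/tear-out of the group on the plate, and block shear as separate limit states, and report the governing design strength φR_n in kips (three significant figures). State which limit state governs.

Bolt shear: A_b = π·0.75²/4 = 0.4418 in²; R_n = 68 × 0.4418 × 2 × 1 = 60.08 kips → 0.75 × 60.08 = 45.1 kips.
Bearing: edge l_c = 0.8438, r_n = 14.68 kips; interior l_c = 1.938, r_n = 26.1 kips; R_n = 14.68 + 1·26.1 = 40.78 kips → 30.6 kips.
Block shear: A_gv = 1, A_nv = 0.6719, A_nt = 0.1406 in²; R_n = min(0.6F_uA_nv, 0.6F_yA_gv) + U_bs·F_u·A_nt = 29.76 kips → 22.3 kips.
Block shear governs: 22.3 kips.

22.3 kips (block shear governs)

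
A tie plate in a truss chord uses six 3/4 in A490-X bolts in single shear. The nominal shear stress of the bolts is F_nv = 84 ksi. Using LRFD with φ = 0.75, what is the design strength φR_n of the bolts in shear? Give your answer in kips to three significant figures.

A_b = π × 0.75² / 4 = 0.4418 in².
R_n = F_nv · A_b · n · n_s = 84 × 0.4418 × 6 × 1 = 222.7 kips.
Design strength φR_n = 0.75 × 222.7 = 167 kips.

167 kips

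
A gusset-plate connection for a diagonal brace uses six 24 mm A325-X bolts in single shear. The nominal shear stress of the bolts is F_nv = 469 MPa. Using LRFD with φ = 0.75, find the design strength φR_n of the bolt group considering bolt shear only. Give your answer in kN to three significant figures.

955 kN

A_b = π × 24² / 4 = 452.4 mm².
R_n = F_nv · A_b · n · n_s = 469 × 452.4 × 6 × 1 / 1000 = 1273 kN.
Design strength φR_n = 0.75 × 1273 = 955 kN.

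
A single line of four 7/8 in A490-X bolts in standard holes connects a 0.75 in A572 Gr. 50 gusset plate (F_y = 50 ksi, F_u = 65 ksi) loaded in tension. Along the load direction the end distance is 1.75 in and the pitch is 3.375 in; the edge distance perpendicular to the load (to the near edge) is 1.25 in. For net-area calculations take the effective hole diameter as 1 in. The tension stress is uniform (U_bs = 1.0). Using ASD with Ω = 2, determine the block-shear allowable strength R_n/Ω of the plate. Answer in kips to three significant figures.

Shear plane L_v = 1.75 + 3·3.375 = 11.88 in; A_gv = 11.88 × 0.75 = 8.906 in².
A_nv = (11.88 − 3.5·1) × 0.75 = 6.281 in².
A_nt = (1.25 − 0.5·1) × 0.75 = 0.5625 in².
0.6 F_u A_nv = 245 kips; 0.6 F_y A_gv = 267.2 kips → shear rupture governs the shear term.
R_n = 245 + 1.0 × 65 × 0.5625 = 281.5 kips.
Allowable strength R_n/Ω = 281.5 / 2 = 141 kips.

141 kips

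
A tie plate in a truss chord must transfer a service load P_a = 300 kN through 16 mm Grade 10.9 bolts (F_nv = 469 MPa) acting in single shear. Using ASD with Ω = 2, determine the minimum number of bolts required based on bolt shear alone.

7 bolts

A_b = π·16²/4 = 201.1 mm².
Per-bolt allowable strength R_n/Ω = 469 × 201.1 × 1 / 1000 / 2 = 47.15 kN.
n ≥ 300 / 47.15 = 6.363 → use 7 bolts.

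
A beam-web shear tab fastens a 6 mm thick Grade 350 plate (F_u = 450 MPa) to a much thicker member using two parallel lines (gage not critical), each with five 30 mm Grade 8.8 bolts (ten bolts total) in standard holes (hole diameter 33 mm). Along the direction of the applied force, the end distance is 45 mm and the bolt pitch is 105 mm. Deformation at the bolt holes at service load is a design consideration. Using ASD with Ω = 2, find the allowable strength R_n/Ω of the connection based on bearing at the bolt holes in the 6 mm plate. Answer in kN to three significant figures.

870 kN

Per bolt r_n = 1.2 l_c t F_u ≤ 2.4 d t F_u; upper limit = 2.4 × 30 × 6 × 450 / 1000 = 194.4 kN.
Edge bolt: l_c = 45 − 33/2 = 28.5 mm → 1.2 × 28.5 × 6 × 450 / 1000 = 92.34 → r_n = 92.34 kN.
Interior bolts: l_c = 105 − 33 = 72 mm → 1.2 × 72 × 6 × 450 / 1000 = 233.3 → r_n = 194.4 kN.
R_n = 2 × 92.34 + 8 × 194.4 = 1740 kN.
Allowable strength R_n/Ω = 1740 / 2 = 870 kN.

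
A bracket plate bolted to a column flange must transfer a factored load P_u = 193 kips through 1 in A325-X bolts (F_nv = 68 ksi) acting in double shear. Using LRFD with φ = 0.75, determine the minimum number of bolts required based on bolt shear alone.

A_b = π·1²/4 = 0.7854 in².
Per-bolt design strength φR_n = 0.75 × 68 × 0.7854 × 2 = 80.11 kips.
n ≥ 193 / 80.11 = 2.409 → use 3 bolts.

3 bolts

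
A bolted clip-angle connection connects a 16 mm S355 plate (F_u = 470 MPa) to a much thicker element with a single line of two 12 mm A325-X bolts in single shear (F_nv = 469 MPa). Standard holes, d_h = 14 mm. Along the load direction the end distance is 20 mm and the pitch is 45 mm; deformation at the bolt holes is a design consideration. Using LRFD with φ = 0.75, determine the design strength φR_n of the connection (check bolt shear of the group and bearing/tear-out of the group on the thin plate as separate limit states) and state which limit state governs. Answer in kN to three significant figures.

Bolt shear: A_b = π·12²/4 = 113.1 mm²; R_n = 469 × 113.1 × 2 × 1 / 1000 = 106.1 kN → 0.75 × 106.1 = 79.6 kN.
Bearing (1.2 l_c t F_u ≤ 2.4 d t F_u): upper limit = 2.4·12·16·470 / 1000 = 216.6 kN.
  Edge l_c = 20 − 14/2 = 13 → r_n = 117.3 kN; interior l_c = 45 − 14 = 31 → r_n = 216.6 kN.
  R_n,bearing = 1·117.3 + 1·216.6 = 333.9 kN → 0.75 × 333.9 = 250 kN.
Bolt shear governs: 79.6 kN.

79.6 kN (bolt shear governs)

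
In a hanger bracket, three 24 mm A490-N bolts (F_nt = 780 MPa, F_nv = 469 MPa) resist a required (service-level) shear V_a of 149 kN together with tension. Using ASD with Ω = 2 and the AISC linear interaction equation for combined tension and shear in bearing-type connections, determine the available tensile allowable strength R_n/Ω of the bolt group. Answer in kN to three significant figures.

440 kN

A_b = π·24²/4 = 452.4 mm²; f_rv = 149 × 1000 / (3 × 452.4) = 109.8 MPa.
F'_nt = 1.3 F_nt − (Ω F_nt / F_nv) f_rv = 1.3·780 − (2·780/469)·109.8 = 648.8 MPa, capped at F_nt → F'_nt = 648.8 MPa.
R_n = F'_nt · A_b · n = 648.8 × 452.4 × 3 / 1000 = 880.6 kN.
Allowable strength R_n/Ω = 880.6 / 2 = 440 kN.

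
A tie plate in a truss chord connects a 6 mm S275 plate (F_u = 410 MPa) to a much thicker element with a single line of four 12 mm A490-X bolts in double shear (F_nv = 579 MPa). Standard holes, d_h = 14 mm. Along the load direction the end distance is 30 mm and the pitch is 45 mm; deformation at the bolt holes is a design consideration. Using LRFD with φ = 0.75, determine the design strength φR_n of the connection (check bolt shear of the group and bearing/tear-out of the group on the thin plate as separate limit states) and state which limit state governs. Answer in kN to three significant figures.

210 kN (bearing governs)

Bolt shear: A_b = π·12²/4 = 113.1 mm²; R_n = 579 × 113.1 × 4 × 2 / 1000 = 523.9 kN → 0.75 × 523.9 = 393 kN.
Bearing (1.2 l_c t F_u ≤ 2.4 d t F_u): upper limit = 2.4·12·6·410 / 1000 = 70.85 kN.
  Edge l_c = 30 − 14/2 = 23 → r_n = 67.9 kN; interior l_c = 45 − 14 = 31 → r_n = 70.85 kN.
  R_n,bearing = 1·67.9 + 3·70.85 = 280.4 kN → 0.75 × 280.4 = 210 kN.
Bearing governs: 210 kN.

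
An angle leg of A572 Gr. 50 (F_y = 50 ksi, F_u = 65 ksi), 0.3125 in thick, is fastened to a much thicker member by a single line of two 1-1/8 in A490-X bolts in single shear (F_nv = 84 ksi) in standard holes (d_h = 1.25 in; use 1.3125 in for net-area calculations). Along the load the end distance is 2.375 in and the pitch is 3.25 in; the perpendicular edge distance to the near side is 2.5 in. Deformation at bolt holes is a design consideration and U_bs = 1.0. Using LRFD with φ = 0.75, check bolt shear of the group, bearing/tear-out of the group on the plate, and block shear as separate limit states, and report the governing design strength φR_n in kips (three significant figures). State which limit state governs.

Bolt shear: A_b = π·1.125²/4 = 0.994 in²; R_n = 84 × 0.994 × 2 × 1 = 167 kips → 0.75 × 167 = 125 kips.
Bearing: edge l_c = 1.75, r_n = 42.66 kips; interior l_c = 2, r_n = 48.75 kips; R_n = 42.66 + 1·48.75 = 91.41 kips → 68.6 kips.
Block shear: A_gv = 1.758, A_nv = 1.143, A_nt = 0.5762 in²; R_n = min(0.6F_uA_nv, 0.6F_yA_gv) + U_bs·F_u·A_nt = 82.01 kips → 61.5 kips.
Block shear governs: 61.5 kips.

61.5 kips (block shear governs)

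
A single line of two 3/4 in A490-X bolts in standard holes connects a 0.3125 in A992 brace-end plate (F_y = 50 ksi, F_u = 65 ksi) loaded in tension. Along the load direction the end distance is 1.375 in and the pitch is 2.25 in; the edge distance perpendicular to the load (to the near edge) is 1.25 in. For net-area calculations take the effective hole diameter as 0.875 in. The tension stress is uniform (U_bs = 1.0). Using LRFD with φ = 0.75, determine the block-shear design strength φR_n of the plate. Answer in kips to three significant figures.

Shear plane L_v = 1.375 + 1·2.25 = 3.625 in; A_gv = 3.625 × 0.3125 = 1.133 in².
A_nv = (3.625 − 1.5·0.875) × 0.3125 = 0.7227 in².
A_nt = (1.25 − 0.5·0.875) × 0.3125 = 0.2539 in².
0.6 F_u A_nv = 28.18 kips; 0.6 F_y A_gv = 33.98 kips → shear rupture governs the shear term.
R_n = 28.18 + 1.0 × 65 × 0.2539 = 44.69 kips.
Design strength φR_n = 0.75 × 44.69 = 33.5 kips.

33.5 kips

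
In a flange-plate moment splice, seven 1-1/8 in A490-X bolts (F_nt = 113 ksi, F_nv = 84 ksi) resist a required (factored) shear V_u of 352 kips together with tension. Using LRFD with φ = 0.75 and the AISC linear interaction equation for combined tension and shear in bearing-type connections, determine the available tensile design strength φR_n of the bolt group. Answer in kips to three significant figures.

A_b = π·1.125²/4 = 0.994 in²; f_rv = 352 / (7 × 0.994) = 50.59 ksi.
F'_nt = 1.3 F_nt − (F_nt / φF_nv) f_rv = 1.3·113 − (113/(0.75·84))·50.59 = 56.16 ksi, capped at F_nt → F'_nt = 56.16 ksi.
R_n = F'_nt · A_b · n = 56.16 × 0.994 × 7 = 390.8 kips.
Design strength φR_n = 0.75 × 390.8 = 293 kips.

293 kips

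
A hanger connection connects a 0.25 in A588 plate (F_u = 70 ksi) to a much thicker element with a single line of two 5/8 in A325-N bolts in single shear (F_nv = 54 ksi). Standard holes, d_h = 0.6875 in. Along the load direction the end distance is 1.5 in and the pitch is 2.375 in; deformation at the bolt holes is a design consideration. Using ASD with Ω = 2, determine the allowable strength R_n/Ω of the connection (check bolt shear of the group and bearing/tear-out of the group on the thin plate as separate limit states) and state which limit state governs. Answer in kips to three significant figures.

Bolt shear: A_b = π·0.625²/4 = 0.3068 in²; R_n = 54 × 0.3068 × 2 × 1 = 33.13 kips → 33.13 / 2 = 16.6 kips.
Bearing (1.2 l_c t F_u ≤ 2.4 d t F_u): upper limit = 2.4·0.625·0.25·70 = 26.25 kips.
  Edge l_c = 1.5 − 0.6875/2 = 1.156 → r_n = 24.28 kips; interior l_c = 2.375 − 0.6875 = 1.688 → r_n = 26.25 kips.
  R_n,bearing = 1·24.28 + 1·26.25 = 50.53 kips → 50.53 / 2 = 25.3 kips.
Bolt shear governs: 16.6 kips.

16.6 kips (bolt shear governs)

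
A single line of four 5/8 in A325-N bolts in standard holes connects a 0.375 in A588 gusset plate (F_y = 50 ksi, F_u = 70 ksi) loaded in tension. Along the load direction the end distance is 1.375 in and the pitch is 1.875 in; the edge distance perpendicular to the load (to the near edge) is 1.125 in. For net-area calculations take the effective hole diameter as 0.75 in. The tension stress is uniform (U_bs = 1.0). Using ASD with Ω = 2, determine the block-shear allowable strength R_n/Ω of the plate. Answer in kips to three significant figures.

44.3 kips

Shear plane L_v = 1.375 + 3·1.875 = 7 in; A_gv = 7 × 0.375 = 2.625 in².
A_nv = (7 − 3.5·0.75) × 0.375 = 1.641 in².
A_nt = (1.125 − 0.5·0.75) × 0.375 = 0.2812 in².
0.6 F_u A_nv = 68.91 kips; 0.6 F_y A_gv = 78.75 kips → shear rupture governs the shear term.
R_n = 68.91 + 1.0 × 70 × 0.2812 = 88.59 kips.
Allowable strength R_n/Ω = 88.59 / 2 = 44.3 kips.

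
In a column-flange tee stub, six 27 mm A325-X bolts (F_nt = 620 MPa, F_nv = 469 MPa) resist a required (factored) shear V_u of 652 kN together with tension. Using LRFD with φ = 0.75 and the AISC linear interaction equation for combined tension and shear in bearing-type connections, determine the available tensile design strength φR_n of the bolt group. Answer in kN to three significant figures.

A_b = π·27²/4 = 572.6 mm²; f_rv = 652 × 1000 / (6 × 572.6) = 189.8 MPa.
F'_nt = 1.3 F_nt − (F_nt / φF_nv) f_rv = 1.3·620 − (620/(0.75·469))·189.8 = 471.5 MPa, capped at F_nt → F'_nt = 471.5 MPa.
R_n = F'_nt · A_b · n = 471.5 × 572.6 × 6 / 1000 = 1620 kN.
Design strength φR_n = 0.75 × 1620 = 1210 kN.

1210 kN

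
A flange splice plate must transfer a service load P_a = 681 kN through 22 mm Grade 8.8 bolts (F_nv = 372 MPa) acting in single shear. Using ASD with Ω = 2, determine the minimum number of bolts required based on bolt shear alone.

10 bolts

A_b = π·22²/4 = 380.1 mm².
Per-bolt allowable strength R_n/Ω = 372 × 380.1 × 1 / 1000 / 2 = 70.7 kN.
n ≥ 681 / 70.7 = 9.632 → use 10 bolts.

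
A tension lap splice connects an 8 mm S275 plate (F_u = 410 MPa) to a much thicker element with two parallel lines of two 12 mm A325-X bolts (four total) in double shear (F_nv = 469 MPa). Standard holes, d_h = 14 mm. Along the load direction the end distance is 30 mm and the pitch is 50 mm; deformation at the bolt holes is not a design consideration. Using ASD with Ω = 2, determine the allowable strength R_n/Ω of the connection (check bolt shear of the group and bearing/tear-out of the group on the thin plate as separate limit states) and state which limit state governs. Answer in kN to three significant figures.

212 kN (bolt shear governs)

Bolt shear: A_b = π·12²/4 = 113.1 mm²; R_n = 469 × 113.1 × 4 × 2 / 1000 = 424.3 kN → 424.3 / 2 = 212 kN.
Bearing (1.5 l_c t F_u ≤ 3.0 d t F_u): upper limit = 3.0·12·8·410 / 1000 = 118.1 kN.
  Edge l_c = 30 − 14/2 = 23 → r_n = 113.2 kN; interior l_c = 50 − 14 = 36 → r_n = 118.1 kN.
  R_n,bearing = 2·113.2 + 2·118.1 = 462.5 kN → 462.5 / 2 = 231 kN.
Bolt shear governs: 212 kN.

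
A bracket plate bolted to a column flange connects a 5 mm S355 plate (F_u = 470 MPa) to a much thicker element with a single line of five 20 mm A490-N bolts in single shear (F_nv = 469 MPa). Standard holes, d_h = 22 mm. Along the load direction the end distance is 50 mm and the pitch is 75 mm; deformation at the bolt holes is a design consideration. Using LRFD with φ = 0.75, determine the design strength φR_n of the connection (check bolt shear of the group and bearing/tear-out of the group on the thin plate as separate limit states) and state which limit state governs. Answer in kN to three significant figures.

421 kN (bearing governs)

Bolt shear: A_b = π·20²/4 = 314.2 mm²; R_n = 469 × 314.2 × 5 × 1 / 1000 = 736.7 kN → 0.75 × 736.7 = 553 kN.
Bearing (1.2 l_c t F_u ≤ 2.4 d t F_u): upper limit = 2.4·20·5·470 / 1000 = 112.8 kN.
  Edge l_c = 50 − 22/2 = 39 → r_n = 110 kN; interior l_c = 75 − 22 = 53 → r_n = 112.8 kN.
  R_n,bearing = 1·110 + 4·112.8 = 561.2 kN → 0.75 × 561.2 = 421 kN.
Bearing governs: 421 kN.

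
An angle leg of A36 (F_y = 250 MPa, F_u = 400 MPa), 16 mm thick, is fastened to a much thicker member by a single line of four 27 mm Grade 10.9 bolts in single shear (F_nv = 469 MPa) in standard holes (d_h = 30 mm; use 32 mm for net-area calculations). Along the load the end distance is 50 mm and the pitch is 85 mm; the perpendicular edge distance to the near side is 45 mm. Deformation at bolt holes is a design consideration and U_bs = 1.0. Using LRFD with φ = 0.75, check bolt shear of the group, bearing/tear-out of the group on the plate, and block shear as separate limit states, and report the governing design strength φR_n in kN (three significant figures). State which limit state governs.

688 kN (block shear governs)

Bolt shear: A_b = π·27²/4 = 572.6 mm²; R_n = 469 × 572.6 × 4 × 1 / 1000 = 1074 kN → 0.75 × 1074 = 806 kN.
Bearing: edge l_c = 35, r_n = 268.8 kN; interior l_c = 55, r_n = 414.7 kN; R_n = 268.8 + 3·414.7 = 1513 kN → 1130 kN.
Block shear: A_gv = 4880, A_nv = 3088, A_nt = 464 mm²; R_n = min(0.6F_uA_nv, 0.6F_yA_gv) + U_bs·F_u·A_nt = 917.6 kN → 688 kN.
Block shear governs: 688 kN.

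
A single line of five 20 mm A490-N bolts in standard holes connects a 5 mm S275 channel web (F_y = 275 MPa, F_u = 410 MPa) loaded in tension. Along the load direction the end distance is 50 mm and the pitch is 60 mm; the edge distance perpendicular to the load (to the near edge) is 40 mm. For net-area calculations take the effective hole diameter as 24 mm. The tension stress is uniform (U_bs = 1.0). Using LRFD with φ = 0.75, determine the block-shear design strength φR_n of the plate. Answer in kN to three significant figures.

211 kN

Shear plane L_v = 50 + 4·60 = 290 mm; A_gv = 290 × 5 = 1450 mm².
A_nv = (290 − 4.5·24) × 5 = 910 mm².
A_nt = (40 − 0.5·24) × 5 = 140 mm².
0.6 F_u A_nv = 223.9 kN; 0.6 F_y A_gv = 239.2 kN → shear rupture governs the shear term.
R_n = 223.9 + 1.0 × 410 × 140 / 1000 = 281.3 kN.
Design strength φR_n = 0.75 × 281.3 = 211 kN.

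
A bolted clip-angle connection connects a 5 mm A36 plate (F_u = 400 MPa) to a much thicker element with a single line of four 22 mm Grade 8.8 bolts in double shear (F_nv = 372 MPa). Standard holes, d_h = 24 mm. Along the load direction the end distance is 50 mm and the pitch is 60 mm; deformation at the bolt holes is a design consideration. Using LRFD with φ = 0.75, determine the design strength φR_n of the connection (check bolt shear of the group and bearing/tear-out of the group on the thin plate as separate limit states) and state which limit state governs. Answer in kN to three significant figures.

263 kN (bearing governs)

Bolt shear: A_b = π·22²/4 = 380.1 mm²; R_n = 372 × 380.1 × 4 × 2 / 1000 = 1131 kN → 0.75 × 1131 = 848 kN.
Bearing (1.2 l_c t F_u ≤ 2.4 d t F_u): upper limit = 2.4·22·5·400 / 1000 = 105.6 kN.
  Edge l_c = 50 − 24/2 = 38 → r_n = 91.2 kN; interior l_c = 60 − 24 = 36 → r_n = 86.4 kN.
  R_n,bearing = 1·91.2 + 3·86.4 = 350.4 kN → 0.75 × 350.4 = 263 kN.
Bearing governs: 263 kN.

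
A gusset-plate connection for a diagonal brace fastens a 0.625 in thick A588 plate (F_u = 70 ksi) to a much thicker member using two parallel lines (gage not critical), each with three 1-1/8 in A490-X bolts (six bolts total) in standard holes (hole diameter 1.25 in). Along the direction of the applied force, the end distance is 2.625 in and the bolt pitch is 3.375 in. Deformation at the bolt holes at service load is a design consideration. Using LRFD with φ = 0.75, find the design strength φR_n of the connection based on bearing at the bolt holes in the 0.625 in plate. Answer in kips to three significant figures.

492 kips

Per bolt r_n = 1.2 l_c t F_u ≤ 2.4 d t F_u; upper limit = 2.4 × 1.125 × 0.625 × 70 = 118.1 kips.
Edge bolt: l_c = 2.625 − 1.25/2 = 2 in → 1.2 × 2 × 0.625 × 70 = 105 → r_n = 105 kips.
Interior bolts: l_c = 3.375 − 1.25 = 2.125 in → 1.2 × 2.125 × 0.625 × 70 = 111.6 → r_n = 111.6 kips.
R_n = 2 × 105 + 4 × 111.6 = 656.2 kips.
Design strength φR_n = 0.75 × 656.2 = 492 kips.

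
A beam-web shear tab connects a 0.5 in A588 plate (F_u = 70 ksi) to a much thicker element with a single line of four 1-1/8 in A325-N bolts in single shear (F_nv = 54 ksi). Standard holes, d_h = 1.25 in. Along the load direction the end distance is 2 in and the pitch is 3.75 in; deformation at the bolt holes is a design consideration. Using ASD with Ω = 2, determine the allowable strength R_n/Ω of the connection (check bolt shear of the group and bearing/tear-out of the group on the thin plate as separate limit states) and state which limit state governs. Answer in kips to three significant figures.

107 kips (bolt shear governs)

Bolt shear: A_b = π·1.125²/4 = 0.994 in²; R_n = 54 × 0.994 × 4 × 1 = 214.7 kips → 214.7 / 2 = 107 kips.
Bearing (1.2 l_c t F_u ≤ 2.4 d t F_u): upper limit = 2.4·1.125·0.5·70 = 94.5 kips.
  Edge l_c = 2 − 1.25/2 = 1.375 → r_n = 57.75 kips; interior l_c = 3.75 − 1.25 = 2.5 → r_n = 94.5 kips.
  R_n,bearing = 1·57.75 + 3·94.5 = 341.2 kips → 341.2 / 2 = 171 kips.
Bolt shear governs: 107 kips.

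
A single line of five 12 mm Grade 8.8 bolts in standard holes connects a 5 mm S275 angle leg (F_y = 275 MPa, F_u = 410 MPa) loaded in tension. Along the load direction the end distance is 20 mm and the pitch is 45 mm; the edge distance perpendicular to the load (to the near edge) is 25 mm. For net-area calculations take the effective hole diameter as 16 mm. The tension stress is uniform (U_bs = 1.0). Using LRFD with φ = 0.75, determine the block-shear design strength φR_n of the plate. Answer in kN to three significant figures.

144 kN

Shear plane L_v = 20 + 4·45 = 200 mm; A_gv = 200 × 5 = 1000 mm².
A_nv = (200 − 4.5·16) × 5 = 640 mm².
A_nt = (25 − 0.5·16) × 5 = 85 mm².
0.6 F_u A_nv = 157.4 kN; 0.6 F_y A_gv = 165 kN → shear rupture governs the shear term.
R_n = 157.4 + 1.0 × 410 × 85 / 1000 = 192.3 kN.
Design strength φR_n = 0.75 × 192.3 = 144 kN.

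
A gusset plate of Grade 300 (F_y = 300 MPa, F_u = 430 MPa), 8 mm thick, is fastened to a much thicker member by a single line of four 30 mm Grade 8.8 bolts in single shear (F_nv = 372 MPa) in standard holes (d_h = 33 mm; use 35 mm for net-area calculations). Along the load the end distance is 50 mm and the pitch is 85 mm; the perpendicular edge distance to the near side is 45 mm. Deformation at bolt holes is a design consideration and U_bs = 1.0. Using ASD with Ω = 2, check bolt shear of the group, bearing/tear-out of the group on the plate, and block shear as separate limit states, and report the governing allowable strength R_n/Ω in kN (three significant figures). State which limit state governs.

Bolt shear: A_b = π·30²/4 = 706.9 mm²; R_n = 372 × 706.9 × 4 × 1 / 1000 = 1052 kN → 1052 / 2 = 526 kN.
Bearing: edge l_c = 33.5, r_n = 138.3 kN; interior l_c = 52, r_n = 214.7 kN; R_n = 138.3 + 3·214.7 = 782.3 kN → 391 kN.
Block shear: A_gv = 2440, A_nv = 1460, A_nt = 220 mm²; R_n = min(0.6F_uA_nv, 0.6F_yA_gv) + U_bs·F_u·A_nt = 471.3 kN → 236 kN.
Block shear governs: 236 kN.

236 kN (block shear governs)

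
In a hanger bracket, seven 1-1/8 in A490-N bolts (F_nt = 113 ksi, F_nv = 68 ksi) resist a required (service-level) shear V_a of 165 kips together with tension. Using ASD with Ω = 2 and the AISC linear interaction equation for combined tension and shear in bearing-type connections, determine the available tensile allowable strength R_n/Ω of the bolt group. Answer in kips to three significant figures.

237 kips

A_b = π·1.125²/4 = 0.994 in²; f_rv = 165 / (7 × 0.994) = 23.71 ksi.
F'_nt = 1.3 F_nt − (Ω F_nt / F_nv) f_rv = 1.3·113 − (2·113/68)·23.71 = 68.09 ksi, capped at F_nt → F'_nt = 68.09 ksi.
R_n = F'_nt · A_b · n = 68.09 × 0.994 × 7 = 473.8 kips.
Allowable strength R_n/Ω = 473.8 / 2 = 237 kips.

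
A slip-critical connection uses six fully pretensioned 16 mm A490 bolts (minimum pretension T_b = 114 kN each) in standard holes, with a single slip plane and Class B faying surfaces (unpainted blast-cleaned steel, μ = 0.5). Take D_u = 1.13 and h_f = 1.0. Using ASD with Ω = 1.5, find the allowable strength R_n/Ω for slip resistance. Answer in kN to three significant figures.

R_n = μ · D_u · h_f · T_b · n_s · n_b = 0.5 × 1.13 × 1.0 × 114 × 1 × 6 = 386.5 kN.
Allowable strength R_n/Ω = 386.5 / 1.5 = 258 kN.

258 kN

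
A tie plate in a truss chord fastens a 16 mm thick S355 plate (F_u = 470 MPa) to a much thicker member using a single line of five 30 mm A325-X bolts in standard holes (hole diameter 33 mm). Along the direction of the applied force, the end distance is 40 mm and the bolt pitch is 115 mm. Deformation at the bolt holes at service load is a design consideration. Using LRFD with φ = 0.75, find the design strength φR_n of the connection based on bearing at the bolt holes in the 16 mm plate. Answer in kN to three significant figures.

1780 kN

Per bolt r_n = 1.2 l_c t F_u ≤ 2.4 d t F_u; upper limit = 2.4 × 30 × 16 × 470 / 1000 = 541.4 kN.
Edge bolt: l_c = 40 − 33/2 = 23.5 mm → 1.2 × 23.5 × 16 × 470 / 1000 = 212.1 → r_n = 212.1 kN.
Interior bolts: l_c = 115 − 33 = 82 mm → 1.2 × 82 × 16 × 470 / 1000 = 740 → r_n = 541.4 kN.
R_n = 1 × 212.1 + 4 × 541.4 = 2378 kN.
Design strength φR_n = 0.75 × 2378 = 1780 kN.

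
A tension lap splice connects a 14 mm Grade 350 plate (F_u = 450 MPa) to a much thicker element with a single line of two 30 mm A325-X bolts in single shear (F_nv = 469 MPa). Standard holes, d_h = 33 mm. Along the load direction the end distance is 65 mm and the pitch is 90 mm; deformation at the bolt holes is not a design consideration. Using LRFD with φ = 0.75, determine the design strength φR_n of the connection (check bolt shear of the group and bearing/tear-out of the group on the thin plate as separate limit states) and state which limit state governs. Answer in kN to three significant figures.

497 kN (bolt shear governs)

Bolt shear: A_b = π·30²/4 = 706.9 mm²; R_n = 469 × 706.9 × 2 × 1 / 1000 = 663 kN → 0.75 × 663 = 497 kN.
Bearing (1.5 l_c t F_u ≤ 3.0 d t F_u): upper limit = 3.0·30·14·450 / 1000 = 567 kN.
  Edge l_c = 65 − 33/2 = 48.5 → r_n = 458.3 kN; interior l_c = 90 − 33 = 57 → r_n = 538.6 kN.
  R_n,bearing = 1·458.3 + 1·538.6 = 997 kN → 0.75 × 997 = 748 kN.
Bolt shear governs: 497 kN.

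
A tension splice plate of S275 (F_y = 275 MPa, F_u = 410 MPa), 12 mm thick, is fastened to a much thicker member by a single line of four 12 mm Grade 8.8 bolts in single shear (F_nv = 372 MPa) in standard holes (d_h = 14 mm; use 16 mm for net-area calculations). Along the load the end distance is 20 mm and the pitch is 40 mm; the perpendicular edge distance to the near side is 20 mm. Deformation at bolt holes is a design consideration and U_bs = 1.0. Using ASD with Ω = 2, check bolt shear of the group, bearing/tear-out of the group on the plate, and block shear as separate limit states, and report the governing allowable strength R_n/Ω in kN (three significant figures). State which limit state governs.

84.1 kN (bolt shear governs)

Bolt shear: A_b = π·12²/4 = 113.1 mm²; R_n = 372 × 113.1 × 4 × 1 / 1000 = 168.3 kN → 168.3 / 2 = 84.1 kN.
Bearing: edge l_c = 13, r_n = 76.75 kN; interior l_c = 26, r_n = 141.7 kN; R_n = 76.75 + 3·141.7 = 501.8 kN → 251 kN.
Block shear: A_gv = 1680, A_nv = 1008, A_nt = 144 mm²; R_n = min(0.6F_uA_nv, 0.6F_yA_gv) + U_bs·F_u·A_nt = 307 kN → 154 kN.
Bolt shear governs: 84.1 kN.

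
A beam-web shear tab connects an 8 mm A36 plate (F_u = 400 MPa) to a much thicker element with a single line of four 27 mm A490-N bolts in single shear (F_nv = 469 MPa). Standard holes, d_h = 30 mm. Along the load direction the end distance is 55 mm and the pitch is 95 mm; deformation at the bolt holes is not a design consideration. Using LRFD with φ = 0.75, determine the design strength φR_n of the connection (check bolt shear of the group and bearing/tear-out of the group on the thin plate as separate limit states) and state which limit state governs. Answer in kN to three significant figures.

Bolt shear: A_b = π·27²/4 = 572.6 mm²; R_n = 469 × 572.6 × 4 × 1 / 1000 = 1074 kN → 0.75 × 1074 = 806 kN.
Bearing (1.5 l_c t F_u ≤ 3.0 d t F_u): upper limit = 3.0·27·8·400 / 1000 = 259.2 kN.
  Edge l_c = 55 − 30/2 = 40 → r_n = 192 kN; interior l_c = 95 − 30 = 65 → r_n = 259.2 kN.
  R_n,bearing = 1·192 + 3·259.2 = 969.6 kN → 0.75 × 969.6 = 727 kN.
Bearing governs: 727 kN.

727 kN (bearing governs)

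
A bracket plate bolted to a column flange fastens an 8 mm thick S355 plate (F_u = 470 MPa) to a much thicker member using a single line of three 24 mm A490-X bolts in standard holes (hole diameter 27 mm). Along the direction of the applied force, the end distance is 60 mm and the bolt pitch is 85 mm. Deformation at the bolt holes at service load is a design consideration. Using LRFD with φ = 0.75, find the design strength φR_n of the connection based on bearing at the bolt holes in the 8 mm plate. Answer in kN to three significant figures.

482 kN

Per bolt r_n = 1.2 l_c t F_u ≤ 2.4 d t F_u; upper limit = 2.4 × 24 × 8 × 470 / 1000 = 216.6 kN.
Edge bolt: l_c = 60 − 27/2 = 46.5 mm → 1.2 × 46.5 × 8 × 470 / 1000 = 209.8 → r_n = 209.8 kN.
Interior bolts: l_c = 85 − 27 = 58 mm → 1.2 × 58 × 8 × 470 / 1000 = 261.7 → r_n = 216.6 kN.
R_n = 1 × 209.8 + 2 × 216.6 = 643 kN.
Design strength φR_n = 0.75 × 643 = 482 kN.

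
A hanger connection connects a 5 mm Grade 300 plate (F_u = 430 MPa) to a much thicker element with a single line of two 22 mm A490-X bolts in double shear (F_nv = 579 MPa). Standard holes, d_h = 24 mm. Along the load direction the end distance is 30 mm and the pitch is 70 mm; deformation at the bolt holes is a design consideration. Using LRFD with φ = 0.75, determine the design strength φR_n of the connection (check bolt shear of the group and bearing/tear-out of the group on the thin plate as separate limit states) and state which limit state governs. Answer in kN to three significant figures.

120 kN (bearing governs)

Bolt shear: A_b = π·22²/4 = 380.1 mm²; R_n = 579 × 380.1 × 2 × 2 / 1000 = 880.4 kN → 0.75 × 880.4 = 660 kN.
Bearing (1.2 l_c t F_u ≤ 2.4 d t F_u): upper limit = 2.4·22·5·430 / 1000 = 113.5 kN.
  Edge l_c = 30 − 24/2 = 18 → r_n = 46.44 kN; interior l_c = 70 − 24 = 46 → r_n = 113.5 kN.
  R_n,bearing = 1·46.44 + 1·113.5 = 160 kN → 0.75 × 160 = 120 kN.
Bearing governs: 120 kN.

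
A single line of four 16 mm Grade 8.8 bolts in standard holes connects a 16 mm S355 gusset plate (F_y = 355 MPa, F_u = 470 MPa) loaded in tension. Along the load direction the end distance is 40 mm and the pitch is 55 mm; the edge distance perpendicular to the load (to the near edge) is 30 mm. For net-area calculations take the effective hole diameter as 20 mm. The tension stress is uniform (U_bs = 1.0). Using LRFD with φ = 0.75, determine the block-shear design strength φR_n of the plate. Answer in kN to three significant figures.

570 kN

Shear plane L_v = 40 + 3·55 = 205 mm; A_gv = 205 × 16 = 3280 mm².
A_nv = (205 − 3.5·20) × 16 = 2160 mm².
A_nt = (30 − 0.5·20) × 16 = 320 mm².
0.6 F_u A_nv = 609.1 kN; 0.6 F_y A_gv = 698.6 kN → shear rupture governs the shear term.
R_n = 609.1 + 1.0 × 470 × 320 / 1000 = 759.5 kN.
Design strength φR_n = 0.75 × 759.5 = 570 kN.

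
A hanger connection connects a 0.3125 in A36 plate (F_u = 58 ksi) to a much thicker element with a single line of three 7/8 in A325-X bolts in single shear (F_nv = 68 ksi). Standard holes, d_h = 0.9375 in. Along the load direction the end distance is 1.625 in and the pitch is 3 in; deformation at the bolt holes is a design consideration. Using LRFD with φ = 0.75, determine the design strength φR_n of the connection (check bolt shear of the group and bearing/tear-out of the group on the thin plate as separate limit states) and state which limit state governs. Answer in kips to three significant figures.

76 kips (bearing governs)

Bolt shear: A_b = π·0.875²/4 = 0.6013 in²; R_n = 68 × 0.6013 × 3 × 1 = 122.7 kips → 0.75 × 122.7 = 92 kips.
Bearing (1.2 l_c t F_u ≤ 2.4 d t F_u): upper limit = 2.4·0.875·0.3125·58 = 38.06 kips.
  Edge l_c = 1.625 − 0.9375/2 = 1.156 → r_n = 25.15 kips; interior l_c = 3 − 0.9375 = 2.062 → r_n = 38.06 kips.
  R_n,bearing = 1·25.15 + 2·38.06 = 101.3 kips → 0.75 × 101.3 = 76 kips.
Bearing governs: 76 kips.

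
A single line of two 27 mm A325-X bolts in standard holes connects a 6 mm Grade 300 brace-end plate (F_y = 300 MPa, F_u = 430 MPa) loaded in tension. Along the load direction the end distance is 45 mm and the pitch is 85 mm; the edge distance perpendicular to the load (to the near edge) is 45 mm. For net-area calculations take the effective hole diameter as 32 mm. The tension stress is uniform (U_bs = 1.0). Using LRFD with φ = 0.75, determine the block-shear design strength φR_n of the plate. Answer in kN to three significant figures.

Shear plane L_v = 45 + 1·85 = 130 mm; A_gv = 130 × 6 = 780 mm².
A_nv = (130 − 1.5·32) × 6 = 492 mm².
A_nt = (45 − 0.5·32) × 6 = 174 mm².
0.6 F_u A_nv = 126.9 kN; 0.6 F_y A_gv = 140.4 kN → shear rupture governs the shear term.
R_n = 126.9 + 1.0 × 430 × 174 / 1000 = 201.8 kN.
Design strength φR_n = 0.75 × 201.8 = 151 kN.

151 kN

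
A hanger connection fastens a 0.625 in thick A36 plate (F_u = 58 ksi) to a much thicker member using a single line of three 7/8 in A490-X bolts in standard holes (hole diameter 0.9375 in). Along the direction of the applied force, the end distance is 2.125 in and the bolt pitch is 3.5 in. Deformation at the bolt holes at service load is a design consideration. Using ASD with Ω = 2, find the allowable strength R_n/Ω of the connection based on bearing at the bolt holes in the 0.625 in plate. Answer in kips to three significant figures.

Per bolt r_n = 1.2 l_c t F_u ≤ 2.4 d t F_u; upper limit = 2.4 × 0.875 × 0.625 × 58 = 76.12 kips.
Edge bolt: l_c = 2.125 − 0.9375/2 = 1.656 in → 1.2 × 1.656 × 0.625 × 58 = 72.05 → r_n = 72.05 kips.
Interior bolts: l_c = 3.5 − 0.9375 = 2.562 in → 1.2 × 2.562 × 0.625 × 58 = 111.5 → r_n = 76.12 kips.
R_n = 1 × 72.05 + 2 × 76.12 = 224.3 kips.
Allowable strength R_n/Ω = 224.3 / 2 = 112 kips.

112 kips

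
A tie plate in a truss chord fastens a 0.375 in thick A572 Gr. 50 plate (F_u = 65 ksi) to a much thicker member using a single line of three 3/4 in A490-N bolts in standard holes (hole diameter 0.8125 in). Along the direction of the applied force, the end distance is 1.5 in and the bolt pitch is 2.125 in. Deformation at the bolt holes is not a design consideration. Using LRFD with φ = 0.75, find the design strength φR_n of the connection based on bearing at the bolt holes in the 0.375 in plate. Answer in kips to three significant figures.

Per bolt r_n = 1.5 l_c t F_u ≤ 3.0 d t F_u; upper limit = 3.0 × 0.75 × 0.375 × 65 = 54.84 kips.
Edge bolt: l_c = 1.5 − 0.8125/2 = 1.094 in → 1.5 × 1.094 × 0.375 × 65 = 39.99 → r_n = 39.99 kips.
Interior bolts: l_c = 2.125 − 0.8125 = 1.312 in → 1.5 × 1.312 × 0.375 × 65 = 47.99 → r_n = 47.99 kips.
R_n = 1 × 39.99 + 2 × 47.99 = 136 kips.
Design strength φR_n = 0.75 × 136 = 102 kips.

102 kips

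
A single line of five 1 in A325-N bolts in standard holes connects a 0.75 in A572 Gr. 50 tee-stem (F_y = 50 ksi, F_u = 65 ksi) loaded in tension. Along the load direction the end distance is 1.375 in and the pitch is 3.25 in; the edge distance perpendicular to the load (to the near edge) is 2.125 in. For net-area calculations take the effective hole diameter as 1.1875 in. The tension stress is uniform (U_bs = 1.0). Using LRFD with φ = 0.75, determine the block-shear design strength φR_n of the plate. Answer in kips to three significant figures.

254 kips

Shear plane L_v = 1.375 + 4·3.25 = 14.38 in; A_gv = 14.38 × 0.75 = 10.78 in².
A_nv = (14.38 − 4.5·1.1875) × 0.75 = 6.773 in².
A_nt = (2.125 − 0.5·1.1875) × 0.75 = 1.148 in².
0.6 F_u A_nv = 264.2 kips; 0.6 F_y A_gv = 323.4 kips → shear rupture governs the shear term.
R_n = 264.2 + 1.0 × 65 × 1.148 = 338.8 kips.
Design strength φR_n = 0.75 × 338.8 = 254 kips.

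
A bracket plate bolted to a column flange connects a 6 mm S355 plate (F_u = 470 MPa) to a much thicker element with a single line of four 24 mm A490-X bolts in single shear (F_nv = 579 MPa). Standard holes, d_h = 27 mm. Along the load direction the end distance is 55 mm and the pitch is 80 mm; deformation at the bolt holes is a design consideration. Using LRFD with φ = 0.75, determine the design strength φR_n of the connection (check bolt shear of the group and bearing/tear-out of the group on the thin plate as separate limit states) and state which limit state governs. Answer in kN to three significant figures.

Bolt shear: A_b = π·24²/4 = 452.4 mm²; R_n = 579 × 452.4 × 4 × 1 / 1000 = 1048 kN → 0.75 × 1048 = 786 kN.
Bearing (1.2 l_c t F_u ≤ 2.4 d t F_u): upper limit = 2.4·24·6·470 / 1000 = 162.4 kN.
  Edge l_c = 55 − 27/2 = 41.5 → r_n = 140.4 kN; interior l_c = 80 − 27 = 53 → r_n = 162.4 kN.
  R_n,bearing = 1·140.4 + 3·162.4 = 627.7 kN → 0.75 × 627.7 = 471 kN.
Bearing governs: 471 kN.

471 kN (bearing governs)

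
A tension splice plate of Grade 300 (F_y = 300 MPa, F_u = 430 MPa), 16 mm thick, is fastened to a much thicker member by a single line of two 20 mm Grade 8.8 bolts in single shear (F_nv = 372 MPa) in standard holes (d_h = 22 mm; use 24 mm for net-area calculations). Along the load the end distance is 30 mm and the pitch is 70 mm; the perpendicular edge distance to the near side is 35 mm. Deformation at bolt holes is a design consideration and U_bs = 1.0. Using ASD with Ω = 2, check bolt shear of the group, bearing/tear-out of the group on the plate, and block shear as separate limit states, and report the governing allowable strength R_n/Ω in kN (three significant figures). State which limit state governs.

Bolt shear: A_b = π·20²/4 = 314.2 mm²; R_n = 372 × 314.2 × 2 × 1 / 1000 = 233.7 kN → 233.7 / 2 = 117 kN.
Bearing: edge l_c = 19, r_n = 156.9 kN; interior l_c = 48, r_n = 330.2 kN; R_n = 156.9 + 1·330.2 = 487.1 kN → 244 kN.
Block shear: A_gv = 1600, A_nv = 1024, A_nt = 368 mm²; R_n = min(0.6F_uA_nv, 0.6F_yA_gv) + U_bs·F_u·A_nt = 422.4 kN → 211 kN.
Bolt shear governs: 117 kN.

117 kN (bolt shear governs)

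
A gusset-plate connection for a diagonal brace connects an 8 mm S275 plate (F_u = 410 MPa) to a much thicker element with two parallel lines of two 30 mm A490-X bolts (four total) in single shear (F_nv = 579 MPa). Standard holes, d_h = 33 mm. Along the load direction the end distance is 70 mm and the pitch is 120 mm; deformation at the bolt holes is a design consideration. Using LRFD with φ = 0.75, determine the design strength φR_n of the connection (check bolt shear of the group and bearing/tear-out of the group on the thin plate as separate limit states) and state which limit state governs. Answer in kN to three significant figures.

670 kN (bearing governs)

Bolt shear: A_b = π·30²/4 = 706.9 mm²; R_n = 579 × 706.9 × 4 × 1 / 1000 = 1637 kN → 0.75 × 1637 = 1230 kN.
Bearing (1.2 l_c t F_u ≤ 2.4 d t F_u): upper limit = 2.4·30·8·410 / 1000 = 236.2 kN.
  Edge l_c = 70 − 33/2 = 53.5 → r_n = 210.6 kN; interior l_c = 120 − 33 = 87 → r_n = 236.2 kN.
  R_n,bearing = 2·210.6 + 2·236.2 = 893.5 kN → 0.75 × 893.5 = 670 kN.
Bearing governs: 670 kN.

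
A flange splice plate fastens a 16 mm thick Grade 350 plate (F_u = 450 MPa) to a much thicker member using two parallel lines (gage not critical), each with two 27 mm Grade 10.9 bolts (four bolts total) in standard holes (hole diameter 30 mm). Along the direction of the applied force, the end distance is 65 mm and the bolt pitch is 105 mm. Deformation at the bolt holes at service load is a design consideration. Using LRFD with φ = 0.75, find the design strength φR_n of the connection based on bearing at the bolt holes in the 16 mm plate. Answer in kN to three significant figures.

1350 kN

Per bolt r_n = 1.2 l_c t F_u ≤ 2.4 d t F_u; upper limit = 2.4 × 27 × 16 × 450 / 1000 = 466.6 kN.
Edge bolt: l_c = 65 − 30/2 = 50 mm → 1.2 × 50 × 16 × 450 / 1000 = 432 → r_n = 432 kN.
Interior bolts: l_c = 105 − 30 = 75 mm → 1.2 × 75 × 16 × 450 / 1000 = 648 → r_n = 466.6 kN.
R_n = 2 × 432 + 2 × 466.6 = 1797 kN.
Design strength φR_n = 0.75 × 1797 = 1350 kN.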